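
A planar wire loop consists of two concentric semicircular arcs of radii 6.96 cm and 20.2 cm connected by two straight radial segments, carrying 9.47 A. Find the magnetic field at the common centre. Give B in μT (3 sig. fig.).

The radial connectors point toward the centre, so dl × r̂ = 0 and they contribute nothing.
Each semicircle gives μ₀I/(4R): inner arc 4.27×10⁻⁵ T, outer arc 1.47×10⁻⁵ T.
The two arcs carry current in opposite angular senses, so their fields oppose: B = |4.27×10⁻⁵ − 1.47×10⁻⁵| = 2.80×10⁻⁵ T.

B ≈ 28.0 μT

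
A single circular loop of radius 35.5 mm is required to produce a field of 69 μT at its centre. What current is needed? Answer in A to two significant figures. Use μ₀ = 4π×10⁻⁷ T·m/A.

At the centre of a circular loop B = μ₀I/(2R), so I = 2RB/μ₀.
With R = 0.0355 m, I = 2 × 0.0355 × 6.90×10⁻⁵ / (4π×10⁻⁷) = 3.90 A.

I ≈ 3.9 A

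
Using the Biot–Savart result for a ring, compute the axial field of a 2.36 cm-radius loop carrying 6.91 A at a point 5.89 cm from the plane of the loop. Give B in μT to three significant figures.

On the axis of a circular loop, B = μ₀IR² / [2(R²+z²)^(3/2)].
R² + z² = (0.0236)² + (0.0589)² = 0.004026 m², and (R²+z²)^(3/2) = 2.55×10⁻⁴ m³.
B = (4π×10⁻⁷ × 6.91 × 0.000557) / (2 × 2.55×10⁻⁴) = 9.47×10⁻⁶ T.

B ≈ 9.47 μT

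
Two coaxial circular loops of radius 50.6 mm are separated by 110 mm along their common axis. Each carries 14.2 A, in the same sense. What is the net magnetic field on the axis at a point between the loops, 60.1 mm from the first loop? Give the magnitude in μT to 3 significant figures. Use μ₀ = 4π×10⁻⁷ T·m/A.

Each loop contributes B = μ₀IR²/[2(R²+z²)^(3/2)] on the axis, with z measured from that loop.
Loop 1 (z = 0.0601 m): B₁ = 4.71×10⁻⁵ T. Loop 2 (z = 0.0499 m): B₂ = 6.36×10⁻⁵ T.
The fields add: B = B₁ + B₂ = 1.11×10⁻⁴ T.

B ≈ 111 μT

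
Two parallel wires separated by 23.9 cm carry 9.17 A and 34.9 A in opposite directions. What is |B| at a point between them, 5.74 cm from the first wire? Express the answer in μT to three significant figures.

B ≈ 70.4 μT

Each long wire gives B = μ₀I/(2πd). Distances are d₁ = 0.0574 m and d₂ = 0.1816 m.
B₁ = 3.20×10⁻⁵ T, B₂ = 3.84×10⁻⁵ T.
Between antiparallel currents both contributions point the same way, so they add. B = B₁ + B₂ = 3.20×10⁻⁵ + 3.84×10⁻⁵ = 7.04×10⁻⁵ T.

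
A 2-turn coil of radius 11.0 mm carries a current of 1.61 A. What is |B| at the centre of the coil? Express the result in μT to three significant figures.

B ≈ 184 μT

For an N-turn flat coil, B = Nμ₀I/(2R) with R = 0.011 m.
B = 2 × 9.20×10⁻⁵ T = 1.84×10⁻⁴ T.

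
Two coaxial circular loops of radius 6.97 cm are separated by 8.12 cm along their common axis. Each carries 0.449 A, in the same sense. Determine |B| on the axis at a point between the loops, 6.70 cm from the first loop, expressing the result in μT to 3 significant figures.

Each loop contributes B = μ₀IR²/[2(R²+z²)^(3/2)] on the axis, with z measured from that loop.
Loop 1 (z = 0.067 m): B₁ = 1.52×10⁻⁶ T. Loop 2 (z = 0.0142 m): B₂ = 3.81×10⁻⁶ T.
The fields add: B = B₁ + B₂ = 5.32×10⁻⁶ T.

B ≈ 5.32 μT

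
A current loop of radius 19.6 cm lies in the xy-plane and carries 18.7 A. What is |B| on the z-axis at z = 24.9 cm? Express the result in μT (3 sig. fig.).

B ≈ 14.2 μT

On the axis of a circular loop, B = μ₀IR² / [2(R²+z²)^(3/2)].
R² + z² = (0.196)² + (0.249)² = 0.1004 m², and (R²+z²)^(3/2) = 3.18×10⁻² m³.
B = (4π×10⁻⁷ × 18.7 × 0.03842) / (2 × 3.18×10⁻²) = 1.42×10⁻⁵ T.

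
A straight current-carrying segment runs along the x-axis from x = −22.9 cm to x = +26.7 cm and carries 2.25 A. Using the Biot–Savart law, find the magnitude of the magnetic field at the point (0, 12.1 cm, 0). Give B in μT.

For a finite straight segment, B = (μ₀I/4πd)(sinθ₁ + sinθ₂), where θ₁, θ₂ are the angles from the perpendicular to each end.
The perpendicular distance is d = 0.121 m; the end-offsets along the wire are a = 0.229 m and b = 0.267 m.
sinθ₁ = 0.229/√(0.229²+0.121²) = 0.8842; sinθ₂ = 0.267/√(0.267²+0.121²) = 0.9108.
B = (4π×10⁻⁷ × 2.25) / (4π × 0.121) × (0.8842 + 0.9108) = 3.34×10⁻⁶ T.

B ≈ 3.34 μT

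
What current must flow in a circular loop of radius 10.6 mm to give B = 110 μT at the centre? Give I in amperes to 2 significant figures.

At the centre of a circular loop B = μ₀I/(2R), so I = 2RB/μ₀.
With R = 0.0106 m, I = 2 × 0.0106 × 1.10×10⁻⁴ / (4π×10⁻⁷) = 1.86 A.

I ≈ 1.9 A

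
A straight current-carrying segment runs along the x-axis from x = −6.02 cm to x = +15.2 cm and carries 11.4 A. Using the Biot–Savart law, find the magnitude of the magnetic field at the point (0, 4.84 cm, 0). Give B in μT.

B ≈ 40.8 μT

For a finite straight segment, B = (μ₀I/4πd)(sinθ₁ + sinθ₂), where θ₁, θ₂ are the angles from the perpendicular to each end.
The perpendicular distance is d = 0.0484 m; the end-offsets along the wire are a = 0.0602 m and b = 0.152 m.
sinθ₁ = 0.0602/√(0.0602²+0.0484²) = 0.7794; sinθ₂ = 0.152/√(0.152²+0.0484²) = 0.9529.
B = (4π×10⁻⁷ × 11.4) / (4π × 0.0484) × (0.7794 + 0.9529) = 4.08×10⁻⁵ T.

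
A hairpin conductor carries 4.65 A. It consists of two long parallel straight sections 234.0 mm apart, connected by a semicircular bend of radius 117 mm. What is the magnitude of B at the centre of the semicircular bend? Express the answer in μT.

B ≈ 20.4 μT

The semicircular arc contributes B_arc = μ₀I·π/(4πR) = μ₀I/(4R) = 1.25×10⁻⁵ T.
Each semi-infinite lead is at perpendicular distance R = 0.117 m from the centre, with the perpendicular foot at its near end, so it contributes μ₀I/(4πR); both point the same way, together 7.95×10⁻⁶ T.
Arc and leads all point the same direction: B = 1.25×10⁻⁵ + 7.95×10⁻⁶ = 2.04×10⁻⁵ T.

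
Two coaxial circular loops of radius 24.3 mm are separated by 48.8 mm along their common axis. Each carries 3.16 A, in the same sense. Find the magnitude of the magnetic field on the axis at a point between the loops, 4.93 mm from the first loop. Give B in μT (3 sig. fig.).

B ≈ 86.2 μT

Each loop contributes B = μ₀IR²/[2(R²+z²)^(3/2)] on the axis, with z measured from that loop.
Loop 1 (z = 0.00493 m): B₁ = 7.69×10⁻⁵ T. Loop 2 (z = 0.04387 m): B₂ = 9.30×10⁻⁶ T.
The fields add: B = B₁ + B₂ = 8.62×10⁻⁵ T.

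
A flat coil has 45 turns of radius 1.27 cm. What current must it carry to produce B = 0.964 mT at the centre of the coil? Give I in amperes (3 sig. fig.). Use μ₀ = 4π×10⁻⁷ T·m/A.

For an N-turn coil, B = Nμ₀I/(2R) with R = 0.0127 m, so I = 2RB/(Nμ₀) = 2 × 0.0127 × 9.64×10⁻⁴ / (45 × 4π×10⁻⁷) = 0.433 A.

I ≈ 0.433 A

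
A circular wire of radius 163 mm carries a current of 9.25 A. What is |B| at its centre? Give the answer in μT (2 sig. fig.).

At the centre of a circular loop the Biot–Savart law gives B = μ₀I/(2R).
B = (4π×10⁻⁷ × 9.25) / (2 × 0.163) = 3.57×10⁻⁵ T.

B ≈ 36 μT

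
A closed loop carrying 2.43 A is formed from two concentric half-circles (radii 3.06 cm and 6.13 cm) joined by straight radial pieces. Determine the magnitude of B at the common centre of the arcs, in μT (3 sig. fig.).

B ≈ 12.5 μT

The radial connectors point toward the centre, so dl × r̂ = 0 and they contribute nothing.
Each semicircle gives μ₀I/(4R): inner arc 2.49×10⁻⁵ T, outer arc 1.25×10⁻⁵ T.
The two arcs carry current in opposite angular senses, so their fields oppose: B = |2.49×10⁻⁵ − 1.25×10⁻⁵| = 1.25×10⁻⁵ T.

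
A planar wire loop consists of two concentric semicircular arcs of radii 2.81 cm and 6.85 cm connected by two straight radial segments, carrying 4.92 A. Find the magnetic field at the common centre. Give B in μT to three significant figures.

The radial connectors point toward the centre, so dl × r̂ = 0 and they contribute nothing.
Each semicircle gives μ₀I/(4R): inner arc 5.50×10⁻⁵ T, outer arc 2.26×10⁻⁵ T.
The two arcs carry current in opposite angular senses, so their fields oppose: B = |5.50×10⁻⁵ − 2.26×10⁻⁵| = 3.24×10⁻⁵ T.

B ≈ 32.4 μT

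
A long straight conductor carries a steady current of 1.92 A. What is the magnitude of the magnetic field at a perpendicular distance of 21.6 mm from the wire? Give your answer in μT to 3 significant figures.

For an infinitely long straight wire, B = μ₀I/(2πd).
B = (4π×10⁻⁷ × 1.92) / (2π × 0.0216) = 1.78×10⁻⁵ T.

B ≈ 17.8 μT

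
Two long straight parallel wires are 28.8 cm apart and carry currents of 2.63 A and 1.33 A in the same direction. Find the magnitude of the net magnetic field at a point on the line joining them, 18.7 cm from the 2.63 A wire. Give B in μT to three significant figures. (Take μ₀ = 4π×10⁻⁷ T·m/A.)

B ≈ 0.179 μT

Each long wire gives B = μ₀I/(2πd). Distances are d₁ = 0.187 m and d₂ = 0.101 m.
B₁ = 2.81×10⁻⁶ T, B₂ = 2.63×10⁻⁶ T.
Between parallel currents the two contributions point in opposite directions, so they subtract. B = |B₁ − B₂| = |2.81×10⁻⁶ − 2.63×10⁻⁶| = 1.79×10⁻⁷ T.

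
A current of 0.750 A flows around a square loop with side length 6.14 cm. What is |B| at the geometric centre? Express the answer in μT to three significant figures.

B ≈ 13.8 μT

Each side is a finite straight segment at perpendicular distance d = a/(2 tan(π/4)) = 0.0307 m from the centre, with end-angles ±π/4.
One side contributes B₁ = (μ₀I/4πd)·2 sin(π/4) = 3.45×10⁻⁶ T.
All 4 sides add in the same direction: B = 4 × 3.45×10⁻⁶ = 1.38×10⁻⁵ T.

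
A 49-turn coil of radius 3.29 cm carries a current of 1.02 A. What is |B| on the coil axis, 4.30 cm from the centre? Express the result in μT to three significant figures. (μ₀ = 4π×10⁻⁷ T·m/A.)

For an N-turn flat coil, B = Nμ₀IR²/[2(R²+z²)^(3/2)] with R = 0.0329 m, z = 0.043 m.
B = 49 × 4.37×10⁻⁶ T = 2.14×10⁻⁴ T.

B ≈ 214 μT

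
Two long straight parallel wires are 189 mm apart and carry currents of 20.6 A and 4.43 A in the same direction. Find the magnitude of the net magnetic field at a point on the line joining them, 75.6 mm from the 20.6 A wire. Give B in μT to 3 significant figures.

B ≈ 46.7 μT

Each long wire gives B = μ₀I/(2πd). Distances are d₁ = 0.0756 m and d₂ = 0.1134 m.
B₁ = 5.45×10⁻⁵ T, B₂ = 7.81×10⁻⁶ T.
Between parallel currents the two contributions point in opposite directions, so they subtract. B = |B₁ − B₂| = |5.45×10⁻⁵ − 7.81×10⁻⁶| = 4.67×10⁻⁵ T.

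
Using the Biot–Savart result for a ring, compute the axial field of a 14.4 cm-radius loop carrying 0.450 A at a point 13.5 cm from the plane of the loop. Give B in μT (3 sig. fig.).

B ≈ 0.762 μT

On the axis of a circular loop, B = μ₀IR² / [2(R²+z²)^(3/2)].
R² + z² = (0.144)² + (0.135)² = 0.03896 m², and (R²+z²)^(3/2) = 7.69×10⁻³ m³.
B = (4π×10⁻⁷ × 0.450 × 0.02074) / (2 × 7.69×10⁻³) = 7.62×10⁻⁷ T.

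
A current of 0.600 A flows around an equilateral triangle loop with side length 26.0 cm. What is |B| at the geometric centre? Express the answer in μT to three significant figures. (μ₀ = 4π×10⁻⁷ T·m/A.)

Each side is a finite straight segment at perpendicular distance d = a/(2 tan(π/3)) = 0.07506 m from the centre, with end-angles ±π/3.
One side contributes B₁ = (μ₀I/4πd)·2 sin(π/3) = 1.38×10⁻⁶ T.
All 3 sides add in the same direction: B = 3 × 1.38×10⁻⁶ = 4.15×10⁻⁶ T.

B ≈ 4.15 μT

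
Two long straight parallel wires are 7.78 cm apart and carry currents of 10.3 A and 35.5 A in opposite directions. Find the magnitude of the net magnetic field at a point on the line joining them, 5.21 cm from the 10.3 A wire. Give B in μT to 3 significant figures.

B ≈ 316 μT

Each long wire gives B = μ₀I/(2πd). Distances are d₁ = 0.0521 m and d₂ = 0.0257 m.
B₁ = 3.95×10⁻⁵ T, B₂ = 2.76×10⁻⁴ T.
Between antiparallel currents both contributions point the same way, so they add. B = B₁ + B₂ = 3.95×10⁻⁵ + 2.76×10⁻⁴ = 3.16×10⁻⁴ T.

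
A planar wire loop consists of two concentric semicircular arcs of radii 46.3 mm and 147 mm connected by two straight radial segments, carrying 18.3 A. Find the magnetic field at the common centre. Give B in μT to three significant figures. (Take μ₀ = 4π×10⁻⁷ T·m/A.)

B ≈ 85.1 μT

The radial connectors point toward the centre, so dl × r̂ = 0 and they contribute nothing.
Each semicircle gives μ₀I/(4R): inner arc 1.24×10⁻⁴ T, outer arc 3.91×10⁻⁵ T.
The two arcs carry current in opposite angular senses, so their fields oppose: B = |1.24×10⁻⁴ − 3.91×10⁻⁵| = 8.51×10⁻⁵ T.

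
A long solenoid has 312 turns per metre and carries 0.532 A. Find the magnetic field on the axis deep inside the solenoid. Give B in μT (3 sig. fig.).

B ≈ 209 μT

Inside a long solenoid, B = μ₀nI with n = 312 turns/m.
B = 4π×10⁻⁷ × 312 × 0.532 = 2.09×10⁻⁴ T.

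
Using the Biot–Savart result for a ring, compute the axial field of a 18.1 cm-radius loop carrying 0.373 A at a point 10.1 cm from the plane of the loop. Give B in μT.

On the axis of a circular loop, B = μ₀IR² / [2(R²+z²)^(3/2)].
R² + z² = (0.181)² + (0.101)² = 0.04296 m², and (R²+z²)^(3/2) = 8.90×10⁻³ m³.
B = (4π×10⁻⁷ × 0.373 × 0.03276) / (2 × 8.90×10⁻³) = 8.62×10⁻⁷ T.

B ≈ 0.862 μT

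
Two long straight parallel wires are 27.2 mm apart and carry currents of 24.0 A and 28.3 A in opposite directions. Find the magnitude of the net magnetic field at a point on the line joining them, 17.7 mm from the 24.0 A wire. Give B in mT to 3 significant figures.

Each long wire gives B = μ₀I/(2πd). Distances are d₁ = 0.0177 m and d₂ = 0.0095 m.
B₁ = 2.71×10⁻⁴ T, B₂ = 5.96×10⁻⁴ T.
Between antiparallel currents both contributions point the same way, so they add. B = B₁ + B₂ = 2.71×10⁻⁴ + 5.96×10⁻⁴ = 8.67×10⁻⁴ T.

B ≈ 0.867 mT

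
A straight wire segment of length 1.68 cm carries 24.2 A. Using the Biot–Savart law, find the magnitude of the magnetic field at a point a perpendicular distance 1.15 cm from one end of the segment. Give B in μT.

For a finite straight segment, B = (μ₀I/4πd)(sinθ₁ + sinθ₂), where θ₁, θ₂ are the angles from the perpendicular to each end.
The perpendicular foot is at one end, so the two end-offsets along the wire are 0 and L = 0.0168 m.
sinθ₁ = 0/√(0²+0.0115²) = 0.0000; sinθ₂ = 0.0168/√(0.0168²+0.0115²) = 0.8252.
B = (4π×10⁻⁷ × 24.2) / (4π × 0.0115) × (0.0000 + 0.8252) = 1.74×10⁻⁴ T.

B ≈ 174 μT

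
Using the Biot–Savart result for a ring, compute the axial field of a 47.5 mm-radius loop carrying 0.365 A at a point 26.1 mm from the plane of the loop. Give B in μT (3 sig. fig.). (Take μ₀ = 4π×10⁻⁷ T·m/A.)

B ≈ 3.25 μT

On the axis of a circular loop, B = μ₀IR² / [2(R²+z²)^(3/2)].
R² + z² = (0.0475)² + (0.0261)² = 0.002937 m², and (R²+z²)^(3/2) = 1.59×10⁻⁴ m³.
B = (4π×10⁻⁷ × 0.365 × 0.002256) / (2 × 1.59×10⁻⁴) = 3.25×10⁻⁶ T.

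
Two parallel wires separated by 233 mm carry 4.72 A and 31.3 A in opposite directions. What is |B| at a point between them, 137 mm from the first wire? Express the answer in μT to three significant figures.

Each long wire gives B = μ₀I/(2πd). Distances are d₁ = 0.137 m and d₂ = 0.096 m.
B₁ = 6.89×10⁻⁶ T, B₂ = 6.52×10⁻⁵ T.
Between antiparallel currents both contributions point the same way, so they add. B = B₁ + B₂ = 6.89×10⁻⁶ + 6.52×10⁻⁵ = 7.21×10⁻⁵ T.

B ≈ 72.1 μT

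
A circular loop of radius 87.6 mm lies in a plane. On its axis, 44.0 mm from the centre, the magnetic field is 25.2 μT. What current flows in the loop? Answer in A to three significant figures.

On the axis of a loop, B = μ₀IR²/[2(R²+z²)^(3/2)], so I = 2B(R²+z²)^(3/2)/(μ₀R²).
R² + z² = 0.007674 + 0.001936 = 0.00961 m²; raised to 3/2 gives 9.42×10⁻⁴ m³.
I = 2 × 2.52×10⁻⁵ × 9.42×10⁻⁴ / (1.26×10⁻⁶ × 0.007674) = 4.92 A.

I ≈ 4.92 A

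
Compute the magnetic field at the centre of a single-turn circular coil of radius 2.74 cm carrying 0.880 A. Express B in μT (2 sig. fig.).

B ≈ 20 μT

At the centre of a circular loop the Biot–Savart law gives B = μ₀I/(2R).
B = (4π×10⁻⁷ × 0.880) / (2 × 0.0274) = 2.02×10⁻⁵ T.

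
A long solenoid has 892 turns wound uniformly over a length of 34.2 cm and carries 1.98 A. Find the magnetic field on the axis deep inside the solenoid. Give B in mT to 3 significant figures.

B ≈ 6.49 mT

Inside a long solenoid, B = μ₀nI with n = 2608 turns/m.
B = 4π×10⁻⁷ × 2608 × 1.98 = 6.49×10⁻³ T.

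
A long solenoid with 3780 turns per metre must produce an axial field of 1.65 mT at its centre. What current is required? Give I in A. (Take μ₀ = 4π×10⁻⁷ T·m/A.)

Inside a long solenoid B = μ₀nI with n = 3780 m⁻¹, so I = B/(μ₀n).
I = 1.65×10⁻³ / (4π×10⁻⁷ × 3780) = 0.347 A.

I ≈ 0.347 A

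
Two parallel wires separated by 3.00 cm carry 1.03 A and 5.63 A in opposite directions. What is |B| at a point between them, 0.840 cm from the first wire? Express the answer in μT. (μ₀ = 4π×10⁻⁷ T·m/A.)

B ≈ 76.7 μT

Each long wire gives B = μ₀I/(2πd). Distances are d₁ = 0.0084 m and d₂ = 0.0216 m.
B₁ = 2.45×10⁻⁵ T, B₂ = 5.21×10⁻⁵ T.
Between antiparallel currents both contributions point the same way, so they add. B = B₁ + B₂ = 2.45×10⁻⁵ + 5.21×10⁻⁵ = 7.67×10⁻⁵ T.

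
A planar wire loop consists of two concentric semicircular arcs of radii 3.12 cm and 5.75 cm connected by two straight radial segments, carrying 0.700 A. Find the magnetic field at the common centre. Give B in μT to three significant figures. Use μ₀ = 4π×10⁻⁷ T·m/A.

The radial connectors point toward the centre, so dl × r̂ = 0 and they contribute nothing.
Each semicircle gives μ₀I/(4R): inner arc 7.05×10⁻⁶ T, outer arc 3.82×10⁻⁶ T.
The two arcs carry current in opposite angular senses, so their fields oppose: B = |7.05×10⁻⁶ − 3.82×10⁻⁶| = 3.22×10⁻⁶ T.

B ≈ 3.22 μT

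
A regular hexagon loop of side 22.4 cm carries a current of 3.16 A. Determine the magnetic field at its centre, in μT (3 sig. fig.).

Each side is a finite straight segment at perpendicular distance d = a/(2 tan(π/6)) = 0.194 m from the centre, with end-angles ±π/6.
One side contributes B₁ = (μ₀I/4πd)·2 sin(π/6) = 1.63×10⁻⁶ T.
All 6 sides add in the same direction: B = 6 × 1.63×10⁻⁶ = 9.77×10⁻⁶ T.

B ≈ 9.77 μT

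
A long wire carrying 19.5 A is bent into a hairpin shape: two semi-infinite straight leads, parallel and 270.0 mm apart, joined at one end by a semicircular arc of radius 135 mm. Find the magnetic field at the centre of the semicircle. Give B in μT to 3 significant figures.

B ≈ 74.3 μT

The semicircular arc contributes B_arc = μ₀I·π/(4πR) = μ₀I/(4R) = 4.54×10⁻⁵ T.
Each semi-infinite lead is at perpendicular distance R = 0.135 m from the centre, with the perpendicular foot at its near end, so it contributes μ₀I/(4πR); both point the same way, together 2.89×10⁻⁵ T.
Arc and leads all point the same direction: B = 4.54×10⁻⁵ + 2.89×10⁻⁵ = 7.43×10⁻⁵ T.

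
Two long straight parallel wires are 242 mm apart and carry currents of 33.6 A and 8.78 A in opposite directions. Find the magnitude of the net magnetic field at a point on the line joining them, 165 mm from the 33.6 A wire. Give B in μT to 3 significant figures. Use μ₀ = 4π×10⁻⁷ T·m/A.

Each long wire gives B = μ₀I/(2πd). Distances are d₁ = 0.165 m and d₂ = 0.077 m.
B₁ = 4.07×10⁻⁵ T, B₂ = 2.28×10⁻⁵ T.
Between antiparallel currents both contributions point the same way, so they add. B = B₁ + B₂ = 4.07×10⁻⁵ + 2.28×10⁻⁵ = 6.35×10⁻⁵ T.

B ≈ 63.5 μT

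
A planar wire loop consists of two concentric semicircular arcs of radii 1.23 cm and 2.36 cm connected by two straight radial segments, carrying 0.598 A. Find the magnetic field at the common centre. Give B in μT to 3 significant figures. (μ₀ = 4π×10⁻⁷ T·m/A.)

The radial connectors point toward the centre, so dl × r̂ = 0 and they contribute nothing.
Each semicircle gives μ₀I/(4R): inner arc 1.53×10⁻⁵ T, outer arc 7.96×10⁻⁶ T.
The two arcs carry current in opposite angular senses, so their fields oppose: B = |1.53×10⁻⁵ − 7.96×10⁻⁶| = 7.31×10⁻⁶ T.

B ≈ 7.31 μT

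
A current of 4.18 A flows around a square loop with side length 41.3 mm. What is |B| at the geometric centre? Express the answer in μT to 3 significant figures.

Each side is a finite straight segment at perpendicular distance d = a/(2 tan(π/4)) = 0.02065 m from the centre, with end-angles ±π/4.
One side contributes B₁ = (μ₀I/4πd)·2 sin(π/4) = 2.86×10⁻⁵ T.
All 4 sides add in the same direction: B = 4 × 2.86×10⁻⁵ = 1.15×10⁻⁴ T.

B ≈ 115 μT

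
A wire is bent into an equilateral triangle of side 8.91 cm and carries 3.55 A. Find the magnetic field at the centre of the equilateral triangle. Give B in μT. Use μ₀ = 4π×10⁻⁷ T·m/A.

B ≈ 71.7 μT

Each side is a finite straight segment at perpendicular distance d = a/(2 tan(π/3)) = 0.02572 m from the centre, with end-angles ±π/3.
One side contributes B₁ = (μ₀I/4πd)·2 sin(π/3) = 2.39×10⁻⁵ T.
All 3 sides add in the same direction: B = 3 × 2.39×10⁻⁵ = 7.17×10⁻⁵ T.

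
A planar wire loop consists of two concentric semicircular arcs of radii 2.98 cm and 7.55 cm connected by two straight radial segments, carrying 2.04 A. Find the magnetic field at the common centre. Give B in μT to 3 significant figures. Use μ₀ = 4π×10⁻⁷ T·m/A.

The radial connectors point toward the centre, so dl × r̂ = 0 and they contribute nothing.
Each semicircle gives μ₀I/(4R): inner arc 2.15×10⁻⁵ T, outer arc 8.49×10⁻⁶ T.
The two arcs carry current in opposite angular senses, so their fields oppose: B = |2.15×10⁻⁵ − 8.49×10⁻⁶| = 1.30×10⁻⁵ T.

B ≈ 13.0 μT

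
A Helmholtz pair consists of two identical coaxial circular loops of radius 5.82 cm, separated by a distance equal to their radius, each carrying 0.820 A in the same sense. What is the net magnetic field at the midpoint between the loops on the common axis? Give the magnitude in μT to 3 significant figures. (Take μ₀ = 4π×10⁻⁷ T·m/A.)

B ≈ 12.7 μT

Each loop contributes B = μ₀IR²/[2(R²+z²)^(3/2)] on the axis, with z measured from that loop.
Loop 1 (z = 0.0291 m): B₁ = 6.33×10⁻⁶ T. Loop 2 (z = 0.0291 m): B₂ = 6.33×10⁻⁶ T.
The fields add: B = B₁ + B₂ = 1.27×10⁻⁵ T.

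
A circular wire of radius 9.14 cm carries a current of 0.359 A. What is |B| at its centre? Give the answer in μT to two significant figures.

At the centre of a circular loop the Biot–Savart law gives B = μ₀I/(2R).
B = (4π×10⁻⁷ × 0.359) / (2 × 0.0914) = 2.47×10⁻⁶ T.

B ≈ 2.5 μT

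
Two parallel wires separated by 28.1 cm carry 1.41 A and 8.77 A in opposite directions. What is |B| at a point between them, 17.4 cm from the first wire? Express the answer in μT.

Each long wire gives B = μ₀I/(2πd). Distances are d₁ = 0.174 m and d₂ = 0.107 m.
B₁ = 1.62×10⁻⁶ T, B₂ = 1.64×10⁻⁵ T.
Between antiparallel currents both contributions point the same way, so they add. B = B₁ + B₂ = 1.62×10⁻⁶ + 1.64×10⁻⁵ = 1.80×10⁻⁵ T.

B ≈ 18.0 μT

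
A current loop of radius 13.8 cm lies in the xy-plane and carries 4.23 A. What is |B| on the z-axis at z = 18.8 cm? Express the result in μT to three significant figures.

On the axis of a circular loop, B = μ₀IR² / [2(R²+z²)^(3/2)].
R² + z² = (0.138)² + (0.188)² = 0.05439 m², and (R²+z²)^(3/2) = 1.27×10⁻² m³.
B = (4π×10⁻⁷ × 4.23 × 0.01904) / (2 × 1.27×10⁻²) = 3.99×10⁻⁶ T.

B ≈ 3.99 μT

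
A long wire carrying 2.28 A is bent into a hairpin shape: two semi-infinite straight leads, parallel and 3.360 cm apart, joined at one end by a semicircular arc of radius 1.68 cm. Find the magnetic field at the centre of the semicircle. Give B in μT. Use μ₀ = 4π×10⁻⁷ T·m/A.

The semicircular arc contributes B_arc = μ₀I·π/(4πR) = μ₀I/(4R) = 4.26×10⁻⁵ T.
Each semi-infinite lead is at perpendicular distance R = 0.0168 m from the centre, with the perpendicular foot at its near end, so it contributes μ₀I/(4πR); both point the same way, together 2.71×10⁻⁵ T.
Arc and leads all point the same direction: B = 4.26×10⁻⁵ + 2.71×10⁻⁵ = 6.98×10⁻⁵ T.

B ≈ 69.8 μT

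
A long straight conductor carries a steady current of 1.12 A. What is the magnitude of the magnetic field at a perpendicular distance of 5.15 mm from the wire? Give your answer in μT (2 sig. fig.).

For an infinitely long straight wire, B = μ₀I/(2πd).
B = (4π×10⁻⁷ × 1.12) / (2π × 0.00515) = 4.35×10⁻⁵ T.

B ≈ 43 μT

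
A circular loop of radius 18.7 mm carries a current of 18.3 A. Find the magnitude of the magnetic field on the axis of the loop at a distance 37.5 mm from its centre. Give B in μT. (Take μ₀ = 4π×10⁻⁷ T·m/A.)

On the axis of a circular loop, B = μ₀IR² / [2(R²+z²)^(3/2)].
R² + z² = (0.0187)² + (0.0375)² = 0.001756 m², and (R²+z²)^(3/2) = 7.36×10⁻⁵ m³.
B = (4π×10⁻⁷ × 18.3 × 0.0003497) / (2 × 7.36×10⁻⁵) = 5.46×10⁻⁵ T.

B ≈ 54.6 μT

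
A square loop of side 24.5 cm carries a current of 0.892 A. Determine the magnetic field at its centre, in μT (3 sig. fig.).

Each side is a finite straight segment at perpendicular distance d = a/(2 tan(π/4)) = 0.1225 m from the centre, with end-angles ±π/4.
One side contributes B₁ = (μ₀I/4πd)·2 sin(π/4) = 1.03×10⁻⁶ T.
All 4 sides add in the same direction: B = 4 × 1.03×10⁻⁶ = 4.12×10⁻⁶ T.

B ≈ 4.12 μT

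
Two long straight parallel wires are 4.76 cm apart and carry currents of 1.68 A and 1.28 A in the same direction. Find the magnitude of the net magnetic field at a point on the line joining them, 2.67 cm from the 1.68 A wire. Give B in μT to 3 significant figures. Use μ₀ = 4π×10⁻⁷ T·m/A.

B ≈ 0.335 μT

Each long wire gives B = μ₀I/(2πd). Distances are d₁ = 0.0267 m and d₂ = 0.0209 m.
B₁ = 1.26×10⁻⁵ T, B₂ = 1.22×10⁻⁵ T.
Between parallel currents the two contributions point in opposite directions, so they subtract. B = |B₁ − B₂| = |1.26×10⁻⁵ − 1.22×10⁻⁵| = 3.35×10⁻⁷ T.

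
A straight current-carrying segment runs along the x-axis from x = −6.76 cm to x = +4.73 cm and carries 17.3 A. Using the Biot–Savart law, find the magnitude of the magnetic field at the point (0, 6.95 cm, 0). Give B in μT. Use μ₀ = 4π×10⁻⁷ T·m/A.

B ≈ 31.4 μT

For a finite straight segment, B = (μ₀I/4πd)(sinθ₁ + sinθ₂), where θ₁, θ₂ are the angles from the perpendicular to each end.
The perpendicular distance is d = 0.0695 m; the end-offsets along the wire are a = 0.0676 m and b = 0.0473 m.
sinθ₁ = 0.0676/√(0.0676²+0.0695²) = 0.6972; sinθ₂ = 0.0473/√(0.0473²+0.0695²) = 0.5626.
B = (4π×10⁻⁷ × 17.3) / (4π × 0.0695) × (0.6972 + 0.5626) = 3.14×10⁻⁵ T.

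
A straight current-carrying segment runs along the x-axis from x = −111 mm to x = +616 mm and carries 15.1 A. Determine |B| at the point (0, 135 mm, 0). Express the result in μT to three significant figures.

For a finite straight segment, B = (μ₀I/4πd)(sinθ₁ + sinθ₂), where θ₁, θ₂ are the angles from the perpendicular to each end.
The perpendicular distance is d = 0.135 m; the end-offsets along the wire are a = 0.111 m and b = 0.616 m.
sinθ₁ = 0.111/√(0.111²+0.135²) = 0.6351; sinθ₂ = 0.616/√(0.616²+0.135²) = 0.9768.
B = (4π×10⁻⁷ × 15.1) / (4π × 0.135) × (0.6351 + 0.9768) = 1.80×10⁻⁵ T.

B ≈ 18.0 μT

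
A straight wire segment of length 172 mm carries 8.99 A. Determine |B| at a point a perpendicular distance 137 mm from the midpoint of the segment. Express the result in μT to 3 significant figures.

For a finite straight segment, B = (μ₀I/4πd)(sinθ₁ + sinθ₂), where θ₁, θ₂ are the angles from the perpendicular to each end.
The perpendicular from the point meets the wire at its midpoint, so each end is L/2 = 0.086 m away along the wire.
sinθ₁ = 0.086/√(0.086²+0.137²) = 0.5317; sinθ₂ = 0.086/√(0.086²+0.137²) = 0.5317.
B = (4π×10⁻⁷ × 8.99) / (4π × 0.137) × (0.5317 + 0.5317) = 6.98×10⁻⁶ T.

B ≈ 6.98 μT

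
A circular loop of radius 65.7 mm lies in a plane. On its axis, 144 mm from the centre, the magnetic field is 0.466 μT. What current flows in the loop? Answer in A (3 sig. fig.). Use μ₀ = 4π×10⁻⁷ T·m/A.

On the axis of a loop, B = μ₀IR²/[2(R²+z²)^(3/2)], so I = 2B(R²+z²)^(3/2)/(μ₀R²).
R² + z² = 0.004316 + 0.02074 = 0.02505 m²; raised to 3/2 gives 3.97×10⁻³ m³.
I = 2 × 4.66×10⁻⁷ × 3.97×10⁻³ / (1.26×10⁻⁶ × 0.004316) = 0.681 A.

I ≈ 0.681 A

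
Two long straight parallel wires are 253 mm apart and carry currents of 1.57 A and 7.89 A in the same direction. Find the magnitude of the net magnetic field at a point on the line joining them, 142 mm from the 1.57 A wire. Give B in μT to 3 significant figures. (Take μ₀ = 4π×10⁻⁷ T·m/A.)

Each long wire gives B = μ₀I/(2πd). Distances are d₁ = 0.142 m and d₂ = 0.111 m.
B₁ = 2.21×10⁻⁶ T, B₂ = 1.42×10⁻⁵ T.
Between parallel currents the two contributions point in opposite directions, so they subtract. B = |B₁ − B₂| = |2.21×10⁻⁶ − 1.42×10⁻⁵| = 1.20×10⁻⁵ T.

B ≈ 12.0 μT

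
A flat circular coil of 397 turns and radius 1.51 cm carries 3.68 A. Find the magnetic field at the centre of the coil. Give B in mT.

For an N-turn flat coil, B = Nμ₀I/(2R) with R = 0.0151 m.
B = 397 × 1.53×10⁻⁴ T = 6.08×10⁻² T.

B ≈ 60.8 mT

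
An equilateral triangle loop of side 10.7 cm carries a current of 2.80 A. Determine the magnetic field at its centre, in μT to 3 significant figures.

Each side is a finite straight segment at perpendicular distance d = a/(2 tan(π/3)) = 0.03089 m from the centre, with end-angles ±π/3.
One side contributes B₁ = (μ₀I/4πd)·2 sin(π/3) = 1.57×10⁻⁵ T.
All 3 sides add in the same direction: B = 3 × 1.57×10⁻⁵ = 4.71×10⁻⁵ T.

B ≈ 47.1 μT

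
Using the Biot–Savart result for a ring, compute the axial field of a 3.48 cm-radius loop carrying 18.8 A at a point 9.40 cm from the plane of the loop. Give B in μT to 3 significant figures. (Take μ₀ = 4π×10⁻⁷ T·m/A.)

On the axis of a circular loop, B = μ₀IR² / [2(R²+z²)^(3/2)].
R² + z² = (0.0348)² + (0.094)² = 0.01005 m², and (R²+z²)^(3/2) = 1.01×10⁻³ m³.
B = (4π×10⁻⁷ × 18.8 × 0.001211) / (2 × 1.01×10⁻³) = 1.42×10⁻⁵ T.

B ≈ 14.2 μT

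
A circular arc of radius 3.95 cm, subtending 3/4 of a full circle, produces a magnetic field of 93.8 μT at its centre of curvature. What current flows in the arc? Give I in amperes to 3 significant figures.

I ≈ 7.86 A

For a circular arc, B = μ₀Iφ/(4πR) with φ in radians; here φ = 4.712 rad.
So I = 4πRB/(μ₀φ) = 4π × 0.0395 × 9.38×10⁻⁵ / (4π×10⁻⁷ × 4.712) = 7.86 A.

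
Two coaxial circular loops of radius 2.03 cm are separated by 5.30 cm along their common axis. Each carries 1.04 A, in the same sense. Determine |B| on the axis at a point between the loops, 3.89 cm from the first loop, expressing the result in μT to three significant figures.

Each loop contributes B = μ₀IR²/[2(R²+z²)^(3/2)] on the axis, with z measured from that loop.
Loop 1 (z = 0.0389 m): B₁ = 3.19×10⁻⁶ T. Loop 2 (z = 0.0141 m): B₂ = 1.78×10⁻⁵ T.
The fields add: B = B₁ + B₂ = 2.10×10⁻⁵ T.

B ≈ 21.0 μT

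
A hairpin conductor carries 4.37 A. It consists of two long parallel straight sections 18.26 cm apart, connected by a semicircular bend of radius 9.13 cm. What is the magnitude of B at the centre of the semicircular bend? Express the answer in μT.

The semicircular arc contributes B_arc = μ₀I·π/(4πR) = μ₀I/(4R) = 1.50×10⁻⁵ T.
Each semi-infinite lead is at perpendicular distance R = 0.0913 m from the centre, with the perpendicular foot at its near end, so it contributes μ₀I/(4πR); both point the same way, together 9.57×10⁻⁶ T.
Arc and leads all point the same direction: B = 1.50×10⁻⁵ + 9.57×10⁻⁶ = 2.46×10⁻⁵ T.

B ≈ 24.6 μT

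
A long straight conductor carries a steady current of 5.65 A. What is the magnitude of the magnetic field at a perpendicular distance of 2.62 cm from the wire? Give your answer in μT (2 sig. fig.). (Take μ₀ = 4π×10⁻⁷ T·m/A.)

For an infinitely long straight wire, B = μ₀I/(2πd).
B = (4π×10⁻⁷ × 5.65) / (2π × 0.0262) = 4.31×10⁻⁵ T.

B ≈ 43 μT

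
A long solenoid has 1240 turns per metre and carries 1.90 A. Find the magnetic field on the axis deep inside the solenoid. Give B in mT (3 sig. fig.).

Inside a long solenoid, B = μ₀nI with n = 1240 turns/m.
B = 4π×10⁻⁷ × 1240 × 1.90 = 2.96×10⁻³ T.

B ≈ 2.96 mT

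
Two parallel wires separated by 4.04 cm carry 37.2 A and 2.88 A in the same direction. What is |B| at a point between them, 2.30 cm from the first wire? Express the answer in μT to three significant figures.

Each long wire gives B = μ₀I/(2πd). Distances are d₁ = 0.023 m and d₂ = 0.0174 m.
B₁ = 3.23×10⁻⁴ T, B₂ = 3.31×10⁻⁵ T.
Between parallel currents the two contributions point in opposite directions, so they subtract. B = |B₁ − B₂| = |3.23×10⁻⁴ − 3.31×10⁻⁵| = 2.90×10⁻⁴ T.

B ≈ 290 μT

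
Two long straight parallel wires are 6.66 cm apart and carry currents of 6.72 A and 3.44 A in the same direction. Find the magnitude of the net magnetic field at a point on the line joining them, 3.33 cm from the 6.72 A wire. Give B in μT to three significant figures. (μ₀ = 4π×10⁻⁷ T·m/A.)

B ≈ 19.7 μT

Each long wire gives B = μ₀I/(2πd). Distances are d₁ = 0.0333 m and d₂ = 0.0333 m.
B₁ = 4.04×10⁻⁵ T, B₂ = 2.07×10⁻⁵ T.
Between parallel currents the two contributions point in opposite directions, so they subtract. B = |B₁ − B₂| = |4.04×10⁻⁵ − 2.07×10⁻⁵| = 1.97×10⁻⁵ T.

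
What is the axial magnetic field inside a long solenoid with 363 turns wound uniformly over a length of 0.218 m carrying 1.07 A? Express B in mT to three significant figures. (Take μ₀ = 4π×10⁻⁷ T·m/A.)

Inside a long solenoid, B = μ₀nI with n = 1665 turns/m.
B = 4π×10⁻⁷ × 1665 × 1.07 = 2.24×10⁻³ T.

B ≈ 2.24 mT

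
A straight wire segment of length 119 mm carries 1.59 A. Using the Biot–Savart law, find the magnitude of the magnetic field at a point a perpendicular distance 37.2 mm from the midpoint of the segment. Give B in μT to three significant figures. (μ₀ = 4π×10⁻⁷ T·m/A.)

For a finite straight segment, B = (μ₀I/4πd)(sinθ₁ + sinθ₂), where θ₁, θ₂ are the angles from the perpendicular to each end.
The perpendicular from the point meets the wire at its midpoint, so each end is L/2 = 0.0595 m away along the wire.
sinθ₁ = 0.0595/√(0.0595²+0.0372²) = 0.8479; sinθ₂ = 0.0595/√(0.0595²+0.0372²) = 0.8479.
B = (4π×10⁻⁷ × 1.59) / (4π × 0.0372) × (0.8479 + 0.8479) = 7.25×10⁻⁶ T.

B ≈ 7.25 μT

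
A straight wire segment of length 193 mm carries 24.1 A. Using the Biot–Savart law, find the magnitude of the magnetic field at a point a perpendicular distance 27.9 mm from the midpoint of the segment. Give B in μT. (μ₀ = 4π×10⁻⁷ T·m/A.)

B ≈ 166 μT

For a finite straight segment, B = (μ₀I/4πd)(sinθ₁ + sinθ₂), where θ₁, θ₂ are the angles from the perpendicular to each end.
The perpendicular from the point meets the wire at its midpoint, so each end is L/2 = 0.0965 m away along the wire.
sinθ₁ = 0.0965/√(0.0965²+0.0279²) = 0.9607; sinθ₂ = 0.0965/√(0.0965²+0.0279²) = 0.9607.
B = (4π×10⁻⁷ × 24.1) / (4π × 0.0279) × (0.9607 + 0.9607) = 1.66×10⁻⁴ T.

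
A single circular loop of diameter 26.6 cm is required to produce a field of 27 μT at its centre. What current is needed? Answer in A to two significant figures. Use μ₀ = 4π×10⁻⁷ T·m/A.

At the centre of a circular loop B = μ₀I/(2R), so I = 2RB/μ₀.
With R = 0.133 m, I = 2 × 0.133 × 2.70×10⁻⁵ / (4π×10⁻⁷) = 5.72 A.

I ≈ 5.7 A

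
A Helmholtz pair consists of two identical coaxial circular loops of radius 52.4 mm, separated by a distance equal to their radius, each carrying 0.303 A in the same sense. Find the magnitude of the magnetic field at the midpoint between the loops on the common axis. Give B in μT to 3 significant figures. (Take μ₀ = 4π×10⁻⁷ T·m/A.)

Each loop contributes B = μ₀IR²/[2(R²+z²)^(3/2)] on the axis, with z measured from that loop.
Loop 1 (z = 0.0262 m): B₁ = 2.60×10⁻⁶ T. Loop 2 (z = 0.0262 m): B₂ = 2.60×10⁻⁶ T.
The fields add: B = B₁ + B₂ = 5.20×10⁻⁶ T.

B ≈ 5.20 μT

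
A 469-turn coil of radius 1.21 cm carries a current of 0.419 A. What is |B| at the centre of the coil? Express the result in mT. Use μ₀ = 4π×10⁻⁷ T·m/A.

For an N-turn flat coil, B = Nμ₀I/(2R) with R = 0.0121 m.
B = 469 × 2.18×10⁻⁵ T = 1.02×10⁻² T.

B ≈ 10.2 mT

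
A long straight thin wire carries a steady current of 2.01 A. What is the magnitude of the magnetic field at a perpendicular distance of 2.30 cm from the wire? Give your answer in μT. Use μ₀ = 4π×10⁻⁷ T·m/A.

B ≈ 17.5 μT

For an infinitely long straight wire, B = μ₀I/(2πd).
B = (4π×10⁻⁷ × 2.01) / (2π × 0.023) = 1.75×10⁻⁵ T.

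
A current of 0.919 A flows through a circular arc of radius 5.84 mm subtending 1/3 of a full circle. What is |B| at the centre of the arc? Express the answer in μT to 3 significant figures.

The Biot–Savart field of a circular arc at its centre is B = μ₀Iφ/(4πR), with φ = 2.094 rad.
B = (4π×10⁻⁷ × 0.919 × 2.094) / (4π × 0.00584) = 3.30×10⁻⁵ T.

B ≈ 33.0 μT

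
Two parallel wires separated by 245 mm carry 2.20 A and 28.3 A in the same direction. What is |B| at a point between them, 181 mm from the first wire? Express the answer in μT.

Each long wire gives B = μ₀I/(2πd). Distances are d₁ = 0.181 m and d₂ = 0.064 m.
B₁ = 2.43×10⁻⁶ T, B₂ = 8.84×10⁻⁵ T.
Between parallel currents the two contributions point in opposite directions, so they subtract. B = |B₁ − B₂| = |2.43×10⁻⁶ − 8.84×10⁻⁵| = 8.60×10⁻⁵ T.

B ≈ 86.0 μT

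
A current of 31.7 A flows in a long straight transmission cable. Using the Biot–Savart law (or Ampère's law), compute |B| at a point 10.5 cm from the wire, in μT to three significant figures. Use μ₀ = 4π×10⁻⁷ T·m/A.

For an infinitely long straight wire, B = μ₀I/(2πd).
B = (4π×10⁻⁷ × 31.7) / (2π × 0.105) = 6.04×10⁻⁵ T.

B ≈ 60.4 μT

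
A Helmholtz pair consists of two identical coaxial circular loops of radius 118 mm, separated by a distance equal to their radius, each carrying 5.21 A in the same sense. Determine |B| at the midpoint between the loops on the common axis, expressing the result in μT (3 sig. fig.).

B ≈ 39.7 μT

Each loop contributes B = μ₀IR²/[2(R²+z²)^(3/2)] on the axis, with z measured from that loop.
Loop 1 (z = 0.059 m): B₁ = 1.99×10⁻⁵ T. Loop 2 (z = 0.059 m): B₂ = 1.99×10⁻⁵ T.
The fields add: B = B₁ + B₂ = 3.97×10⁻⁵ T.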